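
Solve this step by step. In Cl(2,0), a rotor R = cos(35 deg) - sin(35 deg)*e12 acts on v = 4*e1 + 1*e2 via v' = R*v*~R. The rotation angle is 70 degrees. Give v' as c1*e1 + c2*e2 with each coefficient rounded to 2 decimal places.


Rotor R = cos(35deg) - sin(35deg)*e12
Rotation angle theta = 2 * 35 = 70 degrees
v' = R*v*~R rotates v by theta.
cos(70deg) = 0.3420, sin(70deg) = 0.9397
v'_1 = 4*cos(70deg) - 1*sin(70deg)
= 4*0.3420 - 1*0.9397
= 0.43
v'_2 = 4*sin(70deg) + 1*cos(70deg)
= 4*0.9397 + 1*0.3420
= 4.10
v' = 0.43*e1 + 4.10*e2


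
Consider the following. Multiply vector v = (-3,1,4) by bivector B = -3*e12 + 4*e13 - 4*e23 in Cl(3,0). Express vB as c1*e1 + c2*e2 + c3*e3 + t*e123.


vB has grade-1 (vector) and grade-3 (trivector) parts: vB = (v _| B) + (v ^ B).
Vector part <vB>_1:
  e1: -v2*b12 - v3*b13 = -(1)*(-3) - (4)*(4) = -13
  e2: v1*b12 - v3*b23 = (-3)*(-3) - (4)*(-4) = 25
  e3: v1*b13 + v2*b23 = (-3)*(4) + (1)*(-4) = -16
Trivector part <vB>_3:
  e123: v1*b23 - v2*b13 + v3*b12 = (-3)*(-4) - (1)*(4) + (4)*(-3) = -4
vB = -13*e1 + 25*e2 - 16*e3 - 4*e123


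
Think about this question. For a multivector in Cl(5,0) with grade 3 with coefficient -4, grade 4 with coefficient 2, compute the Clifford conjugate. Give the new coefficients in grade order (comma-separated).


Clifford conjugate sign for grade k: (-1)^(k(k+1)/2)
Grade 3: (-1)^(3*4/2) = (-1)^6 = 1, coeff -4 -> -4
Grade 4: (-1)^(4*5/2) = (-1)^10 = 1, coeff 2 -> 2
Conjugated coefficients: -4, 2


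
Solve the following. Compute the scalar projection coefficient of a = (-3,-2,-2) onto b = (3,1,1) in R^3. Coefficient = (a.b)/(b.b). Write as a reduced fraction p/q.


Projection coefficient = (a . b) / (b . b)
a . b = (-3)*3 + (-2)*1 + (-2)*1
= -9 + (-2) + (-2) = -13
b . b = 3^2 + 1^2 + 1^2
= 9 + 1 + 1 = 11
Coefficient = -13/11
In lowest terms: -13/11


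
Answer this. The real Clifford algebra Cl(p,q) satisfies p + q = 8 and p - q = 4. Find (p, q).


We need p + q = 8 and p - q = 4.
Adding: 2p = 8 + 4 = 12, so p = 6.
Then q = 8 - 6 = 2.
(p, q) = (6, 2)


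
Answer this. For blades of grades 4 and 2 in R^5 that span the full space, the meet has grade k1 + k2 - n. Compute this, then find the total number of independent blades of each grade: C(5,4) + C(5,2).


Meet grade = grade(A) + grade(B) - n
= 4 + 2 - 5 = 1
C(5,4) = 5
C(5,2) = 10
dim_A + dim_B = 5 + 10 = 15


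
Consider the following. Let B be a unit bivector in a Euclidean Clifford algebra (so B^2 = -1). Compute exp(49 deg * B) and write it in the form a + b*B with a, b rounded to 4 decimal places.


For a unit bivector B with B^2 = -1, the exponential series gives
e^(theta*B) = cos(theta) + sin(theta)*B (the GA analogue of Euler's formula).
theta = 49 degrees = 0.855211 rad
cos(49 deg) = 0.6561
sin(49 deg) = 0.7547
exp(theta*B) = 0.6561 + 0.7547*B


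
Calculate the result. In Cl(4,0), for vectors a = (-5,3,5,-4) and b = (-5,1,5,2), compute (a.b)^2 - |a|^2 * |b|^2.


a . b = (-5)*(-5) + 3*1 + 5*5 + (-4)*2
= 25 + 3 + 25 + (-8) = 45
|a|^2 = (-5)^2 + 3^2 + 5^2 + (-4)^2 = 75
|b|^2 = (-5)^2 + 1^2 + 5^2 + 2^2 = 55
(a.b)^2 = 45^2 = 2025
|a|^2 * |b|^2 = 75 * 55 = 4125
Result = 2025 - 4125 = -2100


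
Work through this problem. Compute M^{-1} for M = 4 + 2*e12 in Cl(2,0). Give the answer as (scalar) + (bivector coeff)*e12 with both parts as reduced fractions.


M = 4 + 2*e12, where e12^2 = -1.
Since M commutes with its reverse ~M = a - b*e12, M * ~M = a^2 - b^2*e12^2 = a^2 + b^2.
So M^{-1} = ~M / (a^2 + b^2) = (a - b*e12)/(a^2 + b^2).
a^2 + b^2 = 16 + 4 = 20
Scalar part = 4/20 = 1/5
Bivector coeff = -2/20 = -1/10
M^{-1} = 1/5 - 1/10*e12


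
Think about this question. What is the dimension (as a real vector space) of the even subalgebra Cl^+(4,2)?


Even subalgebra dimension = 2^(n-1)
n = 4 + 2 = 6
2^(6 - 1) = 2^5 = 32
Verification: sum of C(6,k) for even k = 1 + 15 + 15 + 1 = 32
Result = 32


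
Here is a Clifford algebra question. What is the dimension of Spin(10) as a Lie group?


Spin(n) double-covers SO(n); both have Lie algebra so(n) of dimension n(n-1)/2.
n = 10
n(n-1) = 10 * 9 = 90
dim Spin(10) = 90/2 = 45


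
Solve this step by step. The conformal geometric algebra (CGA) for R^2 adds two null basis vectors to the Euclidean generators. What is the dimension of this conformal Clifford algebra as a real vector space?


The conformal model of R^2 uses Cl(3,1): the 2 Euclidean generators plus two extra orthogonal generators e+ (e+^2 = +1) and e- (e-^2 = -1), from which the null vectors e0, einf are built.
Number of generators m = 2 + 2 = 4.
dim Cl(p,q) = 2^m = 2^4 = 16


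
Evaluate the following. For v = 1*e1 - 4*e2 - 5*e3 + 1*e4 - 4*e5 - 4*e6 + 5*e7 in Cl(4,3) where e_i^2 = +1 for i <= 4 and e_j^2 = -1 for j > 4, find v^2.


v^2 = sum of c_i^2 * e_i^2
Positive signature terms (e_i^2 = +1): 1^2 + (-4)^2 + (-5)^2 + 1^2 = 43
Negative signature terms (e_j^2 = -1): (-4)^2 + (-4)^2 + 5^2 = 57
v^2 = 43 - 57 = -14


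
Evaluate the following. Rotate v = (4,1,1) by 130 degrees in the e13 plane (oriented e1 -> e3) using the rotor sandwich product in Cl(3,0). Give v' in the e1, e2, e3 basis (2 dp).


Rotor R = cos(65deg) - sin(65deg)*e13
Rotation angle theta = 2 * 65 = 130 degrees in the e13 plane (e1 -> e3).
The component perpendicular to the plane (e2) is invariant: v'_2 = v2 = 1.00
cos(130deg) = -0.6428, sin(130deg) = 0.7660
v'_1 = v1*cos(theta) - v3*sin(theta) = 4*(-0.6428) - 1*0.7660 = -3.34
v'_3 = v1*sin(theta) + v3*cos(theta) = 4*0.7660 + 1*(-0.6428) = 2.42
v' = -3.34*e1 + 1.00*e2 + 2.42*e3


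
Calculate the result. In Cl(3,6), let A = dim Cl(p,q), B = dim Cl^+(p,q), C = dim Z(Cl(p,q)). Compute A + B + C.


n = 3 + 6 = 9
Total dim = 2^9 = 512
Even subalgebra dim = 2^8 = 256
n is odd, so center dim = 2
Sum = 512 + 256 + 2 = 770


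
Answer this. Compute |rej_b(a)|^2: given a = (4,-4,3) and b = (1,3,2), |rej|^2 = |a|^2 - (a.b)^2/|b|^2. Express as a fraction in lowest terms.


|a|^2 = 4^2 + (-4)^2 + 3^2 = 41
|b|^2 = 1^2 + 3^2 + 2^2 = 14
a . b = 4*1 + (-4)*3 + 3*2 = -2
(a.b)^2 = (-2)^2 = 4
|rej|^2 = 41 - 4/14
= (574 - 4)/14
= 570/14
In lowest terms: 285/7


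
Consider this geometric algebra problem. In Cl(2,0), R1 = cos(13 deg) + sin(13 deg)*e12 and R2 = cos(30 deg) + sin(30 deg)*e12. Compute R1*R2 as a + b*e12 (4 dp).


Same-plane rotors commute and their half-angles add:
R1*R2 = cos(a1 + a2) + sin(a1 + a2)*e12.
a1 + a2 = 13 + 30 = 43 deg
cos(43 deg) = 0.7314
sin(43 deg) = 0.6820
R1*R2 = 0.7314 + 0.6820*e12


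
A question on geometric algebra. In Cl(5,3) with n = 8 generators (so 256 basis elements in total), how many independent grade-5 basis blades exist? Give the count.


Number of grade-k basis blades in Cl(p,q) with n = p + q is C(n, k).
n = 5 + 3 = 8
C(8, 5) = 8! / (5! * 3!)
= 40320 / (120 * 6)
= 56


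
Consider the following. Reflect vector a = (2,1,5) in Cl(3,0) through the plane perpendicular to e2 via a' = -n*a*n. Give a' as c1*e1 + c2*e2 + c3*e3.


Reflection formula: a' = -n*a*n, with n = e2 (unit vector, n^2 = 1).
For reflection through hyperplane perp to e2:
The component along e2 flips sign, others stay.
a = (2, 1, 5)
a' = (2, -1, 5)
a' = 2*e1 - 1*e2 + 5*e3


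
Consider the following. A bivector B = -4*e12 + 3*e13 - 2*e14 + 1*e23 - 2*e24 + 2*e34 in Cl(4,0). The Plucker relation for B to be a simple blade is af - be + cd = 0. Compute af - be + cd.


Plucker relation: af - be + cd
a*f = (-4)*2 = -8
b*e = 3*(-2) = -6
c*d = (-2)*1 = -2
af - be + cd = -8 - (-6) + (-2)
= -4


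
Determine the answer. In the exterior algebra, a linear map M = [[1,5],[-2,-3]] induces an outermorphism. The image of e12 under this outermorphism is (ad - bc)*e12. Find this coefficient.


The outermorphism of a linear map f sends e1^e2 to f(e1)^f(e2).
f(e1) = 1*e1 - 2*e2
f(e2) = 5*e1 - 3*e2
f(e1) ^ f(e2) = (1*e1 - 2*e2) ^ (5*e1 - 3*e2)
= 1*(-3)*e12 + (-2)*5*e21
= (-3 - (-10))*e12
= 7*e12
Coefficient = 7


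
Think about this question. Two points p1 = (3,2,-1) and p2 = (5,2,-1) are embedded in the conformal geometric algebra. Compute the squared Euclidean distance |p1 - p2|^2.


p1 - p2 = (-2, 0, 0)
|p1 - p2|^2 = (-2)^2 + 0^2 + 0^2
= 4 + 0 + 0
= 4


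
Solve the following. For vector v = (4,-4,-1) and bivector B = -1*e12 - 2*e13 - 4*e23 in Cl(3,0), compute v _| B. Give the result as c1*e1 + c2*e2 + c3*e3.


Left contraction v _| B = <vB>_1 (grade-1 part of the geometric product vB).
Using e1_|e12 = e2, e2_|e12 = -e1, e1_|e13 = e3, e3_|e13 = -e1, e2_|e23 = e3, e3_|e23 = -e2:
e1 coeff: -v2*b12 - v3*b13 = -(-4)*(-1) - (-1)*(-2) = -6
e2 coeff: v1*b12 - v3*b23 = (4)*(-1) - (-1)*(-4) = -8
e3 coeff: v1*b13 + v2*b23 = (4)*(-2) + (-4)*(-4) = 8
v _| B = -6*e1 - 8*e2 + 8*e3


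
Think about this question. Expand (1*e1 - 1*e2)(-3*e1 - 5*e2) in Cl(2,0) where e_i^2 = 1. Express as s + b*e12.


Expand: (1*e1 - 1*e2)(-3*e1 - 5*e2)
= 1*(-3)*e1e1 + 1*(-5)*e1e2 + (-1)*(-3)*e2e1 + (-1)*(-5)*e2e2
Using e1^2 = e2^2 = 1, e2e1 = -e1e2:
Scalar part s = 1*(-3) + (-1)*(-5) = -3 + 5 = 2
Bivector part b = 1*(-5) - (-1)*(-3) = -5 - 3 = -8
uv = 2 - 8*e12


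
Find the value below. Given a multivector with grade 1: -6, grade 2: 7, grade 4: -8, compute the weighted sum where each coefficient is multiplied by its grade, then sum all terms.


Grade-weighted sum = sum of grade_k * coefficient_k
1*(-6) = -6
2*7 = 14
4*(-8) = -32
Total = -6 + 14 + (-32) = -24


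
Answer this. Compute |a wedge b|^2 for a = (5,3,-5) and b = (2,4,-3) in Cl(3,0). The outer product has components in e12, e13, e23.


a wedge b = (a1*b2 - a2*b1)*e12 + (a1*b3 - a3*b1)*e13 + (a2*b3 - a3*b2)*e23
e12 coeff: 5*4 - 3*2 = 20 - 6 = 14
e13 coeff: 5*(-3) - (-5)*2 = -15 - (-10) = -5
e23 coeff: 3*(-3) - (-5)*4 = -9 - (-20) = 11
|a wedge b|^2 = 14^2 + (-5)^2 + 11^2
= 196 + 25 + 121
= 342


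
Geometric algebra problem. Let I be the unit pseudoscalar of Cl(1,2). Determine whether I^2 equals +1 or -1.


The pseudoscalar I = e1...e_n (product of all n generators) of Cl(p,q) satisfies I^2 = (-1)^(q + n(n-1)/2).
p = 1, q = 2, n = p + q = 3
n(n-1)/2 = 3 * 2 / 2 = 3
Exponent = q + n(n-1)/2 = 2 + 3 = 5
I^2 = (-1)^5 = -1


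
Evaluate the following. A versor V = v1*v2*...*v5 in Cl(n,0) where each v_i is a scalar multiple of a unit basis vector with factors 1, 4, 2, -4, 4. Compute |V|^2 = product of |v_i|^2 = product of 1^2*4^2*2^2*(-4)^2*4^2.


Each vector v_i has |v_i|^2 = s_i^2
Squared scales: 1^2 = 1, 4^2 = 16, 2^2 = 4, (-4)^2 = 16, 4^2 = 16
|V|^2 = 1 * 16 * 4 * 16 * 16
= 16384


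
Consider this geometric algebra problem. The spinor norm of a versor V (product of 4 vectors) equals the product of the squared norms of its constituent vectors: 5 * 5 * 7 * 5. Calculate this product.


Spinor norm N(V) = |v1|^2 * |v2|^2 * ... * |v4|^2
= 5 * 5 * 7 * 5
Running product: 5, 25, 175, 875
N(V) = 875


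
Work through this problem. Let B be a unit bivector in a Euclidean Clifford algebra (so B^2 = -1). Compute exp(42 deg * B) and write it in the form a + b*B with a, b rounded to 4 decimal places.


For a unit bivector B with B^2 = -1, the exponential series gives
e^(theta*B) = cos(theta) + sin(theta)*B (the GA analogue of Euler's formula).
theta = 42 degrees = 0.733038 rad
cos(42 deg) = 0.7431
sin(42 deg) = 0.6691
exp(theta*B) = 0.7431 + 0.6691*B


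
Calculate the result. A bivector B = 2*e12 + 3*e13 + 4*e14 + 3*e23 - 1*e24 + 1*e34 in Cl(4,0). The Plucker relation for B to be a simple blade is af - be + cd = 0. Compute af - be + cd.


Plucker relation: af - be + cd
a*f = 2*1 = 2
b*e = 3*(-1) = -3
c*d = 4*3 = 12
af - be + cd = 2 - (-3) + 12
= 17


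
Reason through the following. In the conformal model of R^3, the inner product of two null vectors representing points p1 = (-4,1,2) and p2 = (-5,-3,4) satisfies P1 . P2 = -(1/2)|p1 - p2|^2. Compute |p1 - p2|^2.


p1 - p2 = (1, 4, -2)
|p1 - p2|^2 = 1^2 + 4^2 + (-2)^2
= 1 + 16 + 4
= 21


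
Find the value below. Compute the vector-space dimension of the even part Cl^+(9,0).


Even subalgebra dimension = 2^(n-1)
n = 9 + 0 = 9
2^(9 - 1) = 2^8 = 256
Verification: sum of C(9,k) for even k = 1 + 36 + 126 + 84 + 9 = 256
Result = 256


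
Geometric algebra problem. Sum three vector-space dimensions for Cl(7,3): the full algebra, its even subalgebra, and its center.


n = 7 + 3 = 10
Total dim = 2^10 = 1024
Even subalgebra dim = 2^9 = 512
n is even, so center dim = 1
Sum = 1024 + 512 + 1 = 1537


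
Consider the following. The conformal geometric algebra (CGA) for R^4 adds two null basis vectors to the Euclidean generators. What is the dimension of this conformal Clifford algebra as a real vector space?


The conformal model of R^4 uses Cl(5,1): the 4 Euclidean generators plus two extra orthogonal generators e+ (e+^2 = +1) and e- (e-^2 = -1), from which the null vectors e0, einf are built.
Number of generators m = 4 + 2 = 6.
dim Cl(p,q) = 2^m = 2^6 = 64


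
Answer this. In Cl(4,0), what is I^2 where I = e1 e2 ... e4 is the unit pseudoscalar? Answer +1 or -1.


The pseudoscalar I = e1...e_n (product of all n generators) of Cl(p,q) satisfies I^2 = (-1)^(q + n(n-1)/2).
p = 4, q = 0, n = p + q = 4
n(n-1)/2 = 4 * 3 / 2 = 6
Exponent = q + n(n-1)/2 = 0 + 6 = 6
I^2 = (-1)^6 = +1


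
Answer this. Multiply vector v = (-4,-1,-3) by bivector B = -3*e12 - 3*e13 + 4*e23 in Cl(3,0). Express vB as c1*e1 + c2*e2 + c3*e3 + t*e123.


vB has grade-1 (vector) and grade-3 (trivector) parts: vB = (v _| B) + (v ^ B).
Vector part <vB>_1:
  e1: -v2*b12 - v3*b13 = -(-1)*(-3) - (-3)*(-3) = -12
  e2: v1*b12 - v3*b23 = (-4)*(-3) - (-3)*(4) = 24
  e3: v1*b13 + v2*b23 = (-4)*(-3) + (-1)*(4) = 8
Trivector part <vB>_3:
  e123: v1*b23 - v2*b13 + v3*b12 = (-4)*(4) - (-1)*(-3) + (-3)*(-3) = -10
vB = -12*e1 + 24*e2 + 8*e3 - 10*e123


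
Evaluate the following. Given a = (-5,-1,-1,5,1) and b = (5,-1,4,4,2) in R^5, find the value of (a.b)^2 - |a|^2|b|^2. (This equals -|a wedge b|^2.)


a . b = (-5)*5 + (-1)*(-1) + (-1)*4 + 5*4 + 1*2
= -25 + 1 + (-4) + 20 + 2 = -6
|a|^2 = (-5)^2 + (-1)^2 + (-1)^2 + 5^2 + 1^2 = 53
|b|^2 = 5^2 + (-1)^2 + 4^2 + 4^2 + 2^2 = 62
(a.b)^2 = (-6)^2 = 36
|a|^2 * |b|^2 = 53 * 62 = 3286
Result = 36 - 3286 = -3250


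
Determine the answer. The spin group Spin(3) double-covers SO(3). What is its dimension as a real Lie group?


Spin(n) double-covers SO(n); both have Lie algebra so(n) of dimension n(n-1)/2.
n = 3
n(n-1) = 3 * 2 = 6
dim Spin(3) = 6/2 = 3


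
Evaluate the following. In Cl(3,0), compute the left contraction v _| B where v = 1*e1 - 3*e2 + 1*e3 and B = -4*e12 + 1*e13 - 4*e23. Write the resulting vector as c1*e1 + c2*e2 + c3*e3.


Left contraction v _| B = <vB>_1 (grade-1 part of the geometric product vB).
Using e1_|e12 = e2, e2_|e12 = -e1, e1_|e13 = e3, e3_|e13 = -e1, e2_|e23 = e3, e3_|e23 = -e2:
e1 coeff: -v2*b12 - v3*b13 = -(-3)*(-4) - (1)*(1) = -13
e2 coeff: v1*b12 - v3*b23 = (1)*(-4) - (1)*(-4) = 0
e3 coeff: v1*b13 + v2*b23 = (1)*(1) + (-3)*(-4) = 13
v _| B = -13*e1 + 0*e2 + 13*e3


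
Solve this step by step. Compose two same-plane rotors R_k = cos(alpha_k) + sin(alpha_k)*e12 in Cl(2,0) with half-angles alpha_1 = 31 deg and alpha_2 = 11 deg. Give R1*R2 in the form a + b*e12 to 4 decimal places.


Same-plane rotors commute and their half-angles add:
R1*R2 = cos(a1 + a2) + sin(a1 + a2)*e12.
a1 + a2 = 31 + 11 = 42 deg
cos(42 deg) = 0.7431
sin(42 deg) = 0.6691
R1*R2 = 0.7431 + 0.6691*e12


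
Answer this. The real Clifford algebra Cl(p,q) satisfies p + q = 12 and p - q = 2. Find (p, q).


We need p + q = 12 and p - q = 2.
Adding: 2p = 12 + 2 = 14, so p = 7.
Then q = 12 - 7 = 5.
(p, q) = (7, 5)


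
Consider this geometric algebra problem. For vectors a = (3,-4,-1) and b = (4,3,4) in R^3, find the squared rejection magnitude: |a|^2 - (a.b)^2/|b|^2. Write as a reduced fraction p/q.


|a|^2 = 3^2 + (-4)^2 + (-1)^2 = 26
|b|^2 = 4^2 + 3^2 + 4^2 = 41
a . b = 3*4 + (-4)*3 + (-1)*4 = -4
(a.b)^2 = (-4)^2 = 16
|rej|^2 = 26 - 16/41
= (1066 - 16)/41
= 1050/41
In lowest terms: 1050/41


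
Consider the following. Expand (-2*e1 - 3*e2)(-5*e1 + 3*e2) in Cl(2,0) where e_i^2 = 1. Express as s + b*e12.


Expand: (-2*e1 - 3*e2)(-5*e1 + 3*e2)
= (-2)*(-5)*e1e1 + (-2)*3*e1e2 + (-3)*(-5)*e2e1 + (-3)*3*e2e2
Using e1^2 = e2^2 = 1, e2e1 = -e1e2:
Scalar part s = (-2)*(-5) + (-3)*3 = 10 + (-9) = 1
Bivector part b = (-2)*3 - (-3)*(-5) = -6 - 15 = -21
uv = 1 - 21*e12


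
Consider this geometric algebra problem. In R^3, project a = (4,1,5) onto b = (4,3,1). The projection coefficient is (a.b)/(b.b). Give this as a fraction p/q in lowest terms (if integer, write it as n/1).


Projection coefficient = (a . b) / (b . b)
a . b = 4*4 + 1*3 + 5*1
= 16 + 3 + 5 = 24
b . b = 4^2 + 3^2 + 1^2
= 16 + 9 + 1 = 26
Coefficient = 24/26
In lowest terms: 12/13


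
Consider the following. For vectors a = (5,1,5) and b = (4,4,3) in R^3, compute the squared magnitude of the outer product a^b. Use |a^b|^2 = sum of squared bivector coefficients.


a wedge b = (a1*b2 - a2*b1)*e12 + (a1*b3 - a3*b1)*e13 + (a2*b3 - a3*b2)*e23
e12 coeff: 5*4 - 1*4 = 20 - 4 = 16
e13 coeff: 5*3 - 5*4 = 15 - 20 = -5
e23 coeff: 1*3 - 5*4 = 3 - 20 = -17
|a wedge b|^2 = 16^2 + (-5)^2 + (-17)^2
= 256 + 25 + 289
= 570


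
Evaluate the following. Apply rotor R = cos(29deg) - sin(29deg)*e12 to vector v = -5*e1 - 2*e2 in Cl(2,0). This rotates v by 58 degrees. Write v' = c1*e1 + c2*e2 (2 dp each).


Rotor R = cos(29deg) - sin(29deg)*e12
Rotation angle theta = 2 * 29 = 58 degrees
v' = R*v*~R rotates v by theta.
cos(58deg) = 0.5299, sin(58deg) = 0.8480
v'_1 = -5*cos(58deg) - (-2)*sin(58deg)
= -5*0.5299 - (-2)*0.8480
= -0.95
v'_2 = -5*sin(58deg) + (-2)*cos(58deg)
= -5*0.8480 + (-2)*0.5299
= -5.30
v' = -0.95*e1 - 5.30*e2


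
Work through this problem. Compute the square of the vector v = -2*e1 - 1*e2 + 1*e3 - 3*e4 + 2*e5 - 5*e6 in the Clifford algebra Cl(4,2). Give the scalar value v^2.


v^2 = sum of c_i^2 * e_i^2
Positive signature terms (e_i^2 = +1): (-2)^2 + (-1)^2 + 1^2 + (-3)^2 = 15
Negative signature terms (e_j^2 = -1): 2^2 + (-5)^2 = 29
v^2 = 15 - 29 = -14


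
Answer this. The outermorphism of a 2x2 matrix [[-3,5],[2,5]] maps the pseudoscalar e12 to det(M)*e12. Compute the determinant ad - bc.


The outermorphism of a linear map f sends e1^e2 to f(e1)^f(e2).
f(e1) = -3*e1 + 2*e2
f(e2) = 5*e1 + 5*e2
f(e1) ^ f(e2) = (-3*e1 + 2*e2) ^ (5*e1 + 5*e2)
= (-3)*5*e12 + 2*5*e21
= (-15 - 10)*e12
= -25*e12
Coefficient = -25


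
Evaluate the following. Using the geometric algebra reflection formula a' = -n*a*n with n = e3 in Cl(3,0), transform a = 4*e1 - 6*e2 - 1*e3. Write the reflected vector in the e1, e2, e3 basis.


Reflection formula: a' = -n*a*n, with n = e3 (unit vector, n^2 = 1).
For reflection through hyperplane perp to e3:
The component along e3 flips sign, others stay.
a = (4, -6, -1)
a' = (4, -6, 1)
a' = 4*e1 - 6*e2 + 1*e3


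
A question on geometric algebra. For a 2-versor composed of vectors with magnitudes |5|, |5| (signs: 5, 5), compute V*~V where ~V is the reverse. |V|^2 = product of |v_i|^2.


Each vector v_i has |v_i|^2 = s_i^2
Squared scales: 5^2 = 25, 5^2 = 25
|V|^2 = 25 * 25
= 625


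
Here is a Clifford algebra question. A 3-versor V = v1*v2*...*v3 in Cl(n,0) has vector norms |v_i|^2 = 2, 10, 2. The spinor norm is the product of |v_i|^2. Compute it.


Spinor norm N(V) = |v1|^2 * |v2|^2 * ... * |v3|^2
= 2 * 10 * 2
Running product: 2, 20, 40
N(V) = 40


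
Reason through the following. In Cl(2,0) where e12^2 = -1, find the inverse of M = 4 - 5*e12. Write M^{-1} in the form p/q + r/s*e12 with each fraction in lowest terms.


M = 4 - 5*e12, where e12^2 = -1.
Since M commutes with its reverse ~M = a - b*e12, M * ~M = a^2 - b^2*e12^2 = a^2 + b^2.
So M^{-1} = ~M / (a^2 + b^2) = (a - b*e12)/(a^2 + b^2).
a^2 + b^2 = 16 + 25 = 41
Scalar part = 4/41 = 4/41
Bivector coeff = 5/41 = 5/41
M^{-1} = 4/41 + 5/41*e12


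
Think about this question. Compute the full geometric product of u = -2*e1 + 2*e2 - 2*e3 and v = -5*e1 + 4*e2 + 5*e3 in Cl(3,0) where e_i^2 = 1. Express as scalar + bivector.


In Cl(3,0): e_i^2 = 1, e_ie_j = -e_je_i for i != j.
Scalar part = u . v = (-2)*(-5) + 2*4 + (-2)*5
= 10 + 8 + (-10) = 8
e12 coeff = (-2)*4 - 2*(-5) = -8 - (-10) = 2
e13 coeff = (-2)*5 - (-2)*(-5) = -10 - 10 = -20
e23 coeff = 2*5 - (-2)*4 = 10 - (-8) = 18
uv = 8 + 2*e12 - 20*e13 + 18*e23


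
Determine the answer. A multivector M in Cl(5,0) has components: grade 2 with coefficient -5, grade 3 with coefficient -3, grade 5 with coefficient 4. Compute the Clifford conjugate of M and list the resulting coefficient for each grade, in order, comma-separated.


Clifford conjugate sign for grade k: (-1)^(k(k+1)/2)
Grade 2: (-1)^(2*3/2) = (-1)^3 = -1, coeff -5 -> 5
Grade 3: (-1)^(3*4/2) = (-1)^6 = 1, coeff -3 -> -3
Grade 5: (-1)^(5*6/2) = (-1)^15 = -1, coeff 4 -> -4
Conjugated coefficients: 5, -3, -4


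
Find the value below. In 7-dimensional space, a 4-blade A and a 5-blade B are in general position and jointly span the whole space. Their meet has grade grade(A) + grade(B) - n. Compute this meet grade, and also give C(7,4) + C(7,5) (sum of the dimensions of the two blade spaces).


Meet grade = grade(A) + grade(B) - n
= 4 + 5 - 7 = 2
C(7,4) = 35
C(7,5) = 21
dim_A + dim_B = 35 + 21 = 56


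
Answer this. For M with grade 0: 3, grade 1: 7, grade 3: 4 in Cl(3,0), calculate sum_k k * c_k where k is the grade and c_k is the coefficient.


Grade-weighted sum = sum of grade_k * coefficient_k
0*3 = 0
1*7 = 7
3*4 = 12
Total = 0 + 7 + 12 = 19


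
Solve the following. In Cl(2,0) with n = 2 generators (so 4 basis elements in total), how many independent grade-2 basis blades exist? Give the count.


Number of grade-k basis blades in Cl(p,q) with n = p + q is C(n, k).
n = 2 + 0 = 2
C(2, 2) = 2! / (2! * 0!)
= 2 / (2 * 1)
= 1


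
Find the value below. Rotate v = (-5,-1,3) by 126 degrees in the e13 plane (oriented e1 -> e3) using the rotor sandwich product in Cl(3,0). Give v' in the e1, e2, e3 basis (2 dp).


Rotor R = cos(63deg) - sin(63deg)*e13
Rotation angle theta = 2 * 63 = 126 degrees in the e13 plane (e1 -> e3).
The component perpendicular to the plane (e2) is invariant: v'_2 = v2 = -1.00
cos(126deg) = -0.5878, sin(126deg) = 0.8090
v'_1 = v1*cos(theta) - v3*sin(theta) = -5*(-0.5878) - 3*0.8090 = 0.51
v'_3 = v1*sin(theta) + v3*cos(theta) = -5*0.8090 + 3*(-0.5878) = -5.81
v' = 0.51*e1 - 1.00*e2 - 5.81*e3


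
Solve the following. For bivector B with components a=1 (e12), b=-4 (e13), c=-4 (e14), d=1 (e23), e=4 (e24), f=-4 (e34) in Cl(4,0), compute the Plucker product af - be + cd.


Plucker relation: af - be + cd
a*f = 1*(-4) = -4
b*e = (-4)*4 = -16
c*d = (-4)*1 = -4
af - be + cd = -4 - (-16) + (-4)
= 8


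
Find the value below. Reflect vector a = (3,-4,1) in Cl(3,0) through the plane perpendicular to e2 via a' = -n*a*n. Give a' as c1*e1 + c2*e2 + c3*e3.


Reflection formula: a' = -n*a*n, with n = e2 (unit vector, n^2 = 1).
For reflection through hyperplane perp to e2:
The component along e2 flips sign, others stay.
a = (3, -4, 1)
a' = (3, 4, 1)
a' = 3*e1 + 4*e2 + 1*e3


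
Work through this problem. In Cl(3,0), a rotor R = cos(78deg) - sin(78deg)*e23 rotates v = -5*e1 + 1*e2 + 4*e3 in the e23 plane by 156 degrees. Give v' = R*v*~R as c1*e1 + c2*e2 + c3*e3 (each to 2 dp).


Rotor R = cos(78deg) - sin(78deg)*e23
Rotation angle theta = 2 * 78 = 156 degrees in the e23 plane (e2 -> e3).
The component perpendicular to the plane (e1) is invariant: v'_1 = v1 = -5.00
cos(156deg) = -0.9135, sin(156deg) = 0.4067
v'_2 = v2*cos(theta) - v3*sin(theta) = 1*(-0.9135) - 4*0.4067 = -2.54
v'_3 = v2*sin(theta) + v3*cos(theta) = 1*0.4067 + 4*(-0.9135) = -3.25
v' = -5.00*e1 - 2.54*e2 - 3.25*e3


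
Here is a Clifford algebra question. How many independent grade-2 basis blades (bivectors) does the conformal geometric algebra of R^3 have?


The conformal model of R^3 uses Cl(4,1) with m = 3 + 2 = 5 generators.
Number of grade-2 blades = C(m, 2) = C(5, 2)
= 5*4/2 = 10


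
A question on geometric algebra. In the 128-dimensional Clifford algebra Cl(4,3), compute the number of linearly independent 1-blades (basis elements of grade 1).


Number of grade-k basis blades in Cl(p,q) with n = p + q is C(n, k).
n = 4 + 3 = 7
C(7, 1) = 7! / (1! * 6!)
= 5040 / (1 * 720)
= 7


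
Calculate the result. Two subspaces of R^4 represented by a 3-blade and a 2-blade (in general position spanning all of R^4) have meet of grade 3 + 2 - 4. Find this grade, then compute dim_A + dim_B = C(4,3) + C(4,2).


Meet grade = grade(A) + grade(B) - n
= 3 + 2 - 4 = 1
C(4,3) = 4
C(4,2) = 6
dim_A + dim_B = 4 + 6 = 10


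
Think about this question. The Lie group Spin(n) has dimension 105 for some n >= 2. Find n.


dim Spin(n) = dim so(n) = n(n-1)/2.
Solve n(n-1)/2 = 105, i.e. n^2 - n - 210 = 0.
Discriminant = 1 + 8*105 = 841
n = (1 + sqrt(841))/2 = (1 + 29)/2 = 15


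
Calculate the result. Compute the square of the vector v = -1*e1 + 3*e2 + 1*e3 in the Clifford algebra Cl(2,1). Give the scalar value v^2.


v^2 = sum of c_i^2 * e_i^2
Positive signature terms (e_i^2 = +1): (-1)^2 + 3^2 = 10
Negative signature terms (e_j^2 = -1): 1^2 = 1
v^2 = 10 - 1 = 9


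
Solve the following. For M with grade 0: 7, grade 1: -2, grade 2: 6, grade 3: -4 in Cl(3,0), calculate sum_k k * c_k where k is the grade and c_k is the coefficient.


Grade-weighted sum = sum of grade_k * coefficient_k
0*7 = 0
1*(-2) = -2
2*6 = 12
3*(-4) = -12
Total = 0 + (-2) + 12 + (-12) = -2


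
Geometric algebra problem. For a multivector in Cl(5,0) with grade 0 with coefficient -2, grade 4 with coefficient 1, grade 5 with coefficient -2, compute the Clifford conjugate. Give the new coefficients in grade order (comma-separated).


Clifford conjugate sign for grade k: (-1)^(k(k+1)/2)
Grade 0: (-1)^(0*1/2) = (-1)^0 = 1, coeff -2 -> -2
Grade 4: (-1)^(4*5/2) = (-1)^10 = 1, coeff 1 -> 1
Grade 5: (-1)^(5*6/2) = (-1)^15 = -1, coeff -2 -> 2
Conjugated coefficients: -2, 1, 2


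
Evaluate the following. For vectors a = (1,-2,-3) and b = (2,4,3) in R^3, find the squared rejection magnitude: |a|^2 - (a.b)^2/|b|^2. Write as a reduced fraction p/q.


|a|^2 = 1^2 + (-2)^2 + (-3)^2 = 14
|b|^2 = 2^2 + 4^2 + 3^2 = 29
a . b = 1*2 + (-2)*4 + (-3)*3 = -15
(a.b)^2 = (-15)^2 = 225
|rej|^2 = 14 - 225/29
= (406 - 225)/29
= 181/29
In lowest terms: 181/29


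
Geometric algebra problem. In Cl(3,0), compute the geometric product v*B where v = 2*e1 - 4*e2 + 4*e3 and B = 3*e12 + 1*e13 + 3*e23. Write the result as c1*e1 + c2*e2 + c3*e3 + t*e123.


vB has grade-1 (vector) and grade-3 (trivector) parts: vB = (v _| B) + (v ^ B).
Vector part <vB>_1:
  e1: -v2*b12 - v3*b13 = -(-4)*(3) - (4)*(1) = 8
  e2: v1*b12 - v3*b23 = (2)*(3) - (4)*(3) = -6
  e3: v1*b13 + v2*b23 = (2)*(1) + (-4)*(3) = -10
Trivector part <vB>_3:
  e123: v1*b23 - v2*b13 + v3*b12 = (2)*(3) - (-4)*(1) + (4)*(3) = 22
vB = 8*e1 - 6*e2 - 10*e3 + 22*e123


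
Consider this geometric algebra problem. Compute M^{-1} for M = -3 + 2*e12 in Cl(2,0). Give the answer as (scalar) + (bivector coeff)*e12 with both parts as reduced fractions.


M = -3 + 2*e12, where e12^2 = -1.
Since M commutes with its reverse ~M = a - b*e12, M * ~M = a^2 - b^2*e12^2 = a^2 + b^2.
So M^{-1} = ~M / (a^2 + b^2) = (a - b*e12)/(a^2 + b^2).
a^2 + b^2 = 9 + 4 = 13
Scalar part = -3/13 = -3/13
Bivector coeff = -2/13 = -2/13
M^{-1} = -3/13 - 2/13*e12


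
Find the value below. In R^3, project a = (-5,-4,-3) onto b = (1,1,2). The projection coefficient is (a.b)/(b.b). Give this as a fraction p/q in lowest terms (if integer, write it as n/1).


Projection coefficient = (a . b) / (b . b)
a . b = (-5)*1 + (-4)*1 + (-3)*2
= -5 + (-4) + (-6) = -15
b . b = 1^2 + 1^2 + 2^2
= 1 + 1 + 4 = 6
Coefficient = -15/6
In lowest terms: -5/2


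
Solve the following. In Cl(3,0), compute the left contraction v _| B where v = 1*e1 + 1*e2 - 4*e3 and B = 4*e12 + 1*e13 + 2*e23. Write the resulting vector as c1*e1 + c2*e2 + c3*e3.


Left contraction v _| B = <vB>_1 (grade-1 part of the geometric product vB).
Using e1_|e12 = e2, e2_|e12 = -e1, e1_|e13 = e3, e3_|e13 = -e1, e2_|e23 = e3, e3_|e23 = -e2:
e1 coeff: -v2*b12 - v3*b13 = -(1)*(4) - (-4)*(1) = 0
e2 coeff: v1*b12 - v3*b23 = (1)*(4) - (-4)*(2) = 12
e3 coeff: v1*b13 + v2*b23 = (1)*(1) + (1)*(2) = 3
v _| B = 0*e1 + 12*e2 + 3*e3


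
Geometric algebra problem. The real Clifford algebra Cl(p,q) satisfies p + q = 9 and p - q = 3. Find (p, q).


We need p + q = 9 and p - q = 3.
Adding: 2p = 9 + 3 = 12, so p = 6.
Then q = 9 - 6 = 3.
(p, q) = (6, 3)


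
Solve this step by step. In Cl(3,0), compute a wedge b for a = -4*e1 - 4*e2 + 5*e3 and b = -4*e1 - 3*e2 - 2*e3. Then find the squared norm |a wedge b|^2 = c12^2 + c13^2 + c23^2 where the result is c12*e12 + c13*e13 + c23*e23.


a wedge b = (a1*b2 - a2*b1)*e12 + (a1*b3 - a3*b1)*e13 + (a2*b3 - a3*b2)*e23
e12 coeff: (-4)*(-3) - (-4)*(-4) = 12 - 16 = -4
e13 coeff: (-4)*(-2) - 5*(-4) = 8 - (-20) = 28
e23 coeff: (-4)*(-2) - 5*(-3) = 8 - (-15) = 23
|a wedge b|^2 = (-4)^2 + 28^2 + 23^2
= 16 + 784 + 529
= 1329


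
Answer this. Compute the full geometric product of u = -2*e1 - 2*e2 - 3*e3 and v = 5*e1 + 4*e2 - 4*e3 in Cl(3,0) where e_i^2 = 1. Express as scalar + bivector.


In Cl(3,0): e_i^2 = 1, e_ie_j = -e_je_i for i != j.
Scalar part = u . v = (-2)*5 + (-2)*4 + (-3)*(-4)
= -10 + (-8) + 12 = -6
e12 coeff = (-2)*4 - (-2)*5 = -8 - (-10) = 2
e13 coeff = (-2)*(-4) - (-3)*5 = 8 - (-15) = 23
e23 coeff = (-2)*(-4) - (-3)*4 = 8 - (-12) = 20
uv = -6 + 2*e12 + 23*e13 + 20*e23


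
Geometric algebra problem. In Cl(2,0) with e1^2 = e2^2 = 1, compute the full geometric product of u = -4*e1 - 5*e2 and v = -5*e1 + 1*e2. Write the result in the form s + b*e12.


Expand: (-4*e1 - 5*e2)(-5*e1 + 1*e2)
= (-4)*(-5)*e1e1 + (-4)*1*e1e2 + (-5)*(-5)*e2e1 + (-5)*1*e2e2
Using e1^2 = e2^2 = 1, e2e1 = -e1e2:
Scalar part s = (-4)*(-5) + (-5)*1 = 20 + (-5) = 15
Bivector part b = (-4)*1 - (-5)*(-5) = -4 - 25 = -29
uv = 15 - 29*e12


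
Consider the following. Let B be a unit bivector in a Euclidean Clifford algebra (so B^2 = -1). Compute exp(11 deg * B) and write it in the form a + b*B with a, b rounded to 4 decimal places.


For a unit bivector B with B^2 = -1, the exponential series gives
e^(theta*B) = cos(theta) + sin(theta)*B (the GA analogue of Euler's formula).
theta = 11 degrees = 0.191986 rad
cos(11 deg) = 0.9816
sin(11 deg) = 0.1908
exp(theta*B) = 0.9816 + 0.1908*B


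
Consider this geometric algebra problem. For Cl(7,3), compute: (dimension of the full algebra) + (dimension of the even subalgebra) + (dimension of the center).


n = 7 + 3 = 10
Total dim = 2^10 = 1024
Even subalgebra dim = 2^9 = 512
n is even, so center dim = 1
Sum = 1024 + 512 + 1 = 1537


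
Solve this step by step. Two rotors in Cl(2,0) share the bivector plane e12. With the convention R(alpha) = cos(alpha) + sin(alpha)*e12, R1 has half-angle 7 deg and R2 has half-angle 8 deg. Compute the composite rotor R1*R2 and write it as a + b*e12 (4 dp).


Same-plane rotors commute and their half-angles add:
R1*R2 = cos(a1 + a2) + sin(a1 + a2)*e12.
a1 + a2 = 7 + 8 = 15 deg
cos(15 deg) = 0.9659
sin(15 deg) = 0.2588
R1*R2 = 0.9659 + 0.2588*e12


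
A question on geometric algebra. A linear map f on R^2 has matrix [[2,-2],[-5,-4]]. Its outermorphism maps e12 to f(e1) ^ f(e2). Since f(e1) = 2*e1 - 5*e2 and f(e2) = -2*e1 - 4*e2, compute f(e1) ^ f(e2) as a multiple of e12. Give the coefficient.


The outermorphism of a linear map f sends e1^e2 to f(e1)^f(e2).
f(e1) = 2*e1 - 5*e2
f(e2) = -2*e1 - 4*e2
f(e1) ^ f(e2) = (2*e1 - 5*e2) ^ (-2*e1 - 4*e2)
= 2*(-4)*e12 + (-5)*(-2)*e21
= (-8 - 10)*e12
= -18*e12
Coefficient = -18


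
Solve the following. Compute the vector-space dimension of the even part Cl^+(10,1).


Even subalgebra dimension = 2^(n-1)
n = 10 + 1 = 11
2^(11 - 1) = 2^10 = 1024
Verification: sum of C(11,k) for even k = 1 + 55 + 330 + 462 + 165 + 11 = 1024
Result = 1024


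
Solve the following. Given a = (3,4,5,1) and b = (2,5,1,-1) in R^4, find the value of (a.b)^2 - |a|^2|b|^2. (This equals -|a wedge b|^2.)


a . b = 3*2 + 4*5 + 5*1 + 1*(-1)
= 6 + 20 + 5 + (-1) = 30
|a|^2 = 3^2 + 4^2 + 5^2 + 1^2 = 51
|b|^2 = 2^2 + 5^2 + 1^2 + (-1)^2 = 31
(a.b)^2 = 30^2 = 900
|a|^2 * |b|^2 = 51 * 31 = 1581
Result = 900 - 1581 = -681


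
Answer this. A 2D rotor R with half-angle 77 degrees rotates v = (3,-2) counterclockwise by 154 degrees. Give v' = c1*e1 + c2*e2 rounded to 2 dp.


Rotor R = cos(77deg) - sin(77deg)*e12
Rotation angle theta = 2 * 77 = 154 degrees
v' = R*v*~R rotates v by theta.
cos(154deg) = -0.8988, sin(154deg) = 0.4384
v'_1 = 3*cos(154deg) - (-2)*sin(154deg)
= 3*(-0.8988) - (-2)*0.4384
= -1.82
v'_2 = 3*sin(154deg) + (-2)*cos(154deg)
= 3*0.4384 + (-2)*(-0.8988)
= 3.11
v' = -1.82*e1 + 3.11*e2


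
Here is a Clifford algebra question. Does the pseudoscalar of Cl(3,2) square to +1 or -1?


The pseudoscalar I = e1...e_n (product of all n generators) of Cl(p,q) satisfies I^2 = (-1)^(q + n(n-1)/2).
p = 3, q = 2, n = p + q = 5
n(n-1)/2 = 5 * 4 / 2 = 10
Exponent = q + n(n-1)/2 = 2 + 10 = 12
I^2 = (-1)^12 = +1


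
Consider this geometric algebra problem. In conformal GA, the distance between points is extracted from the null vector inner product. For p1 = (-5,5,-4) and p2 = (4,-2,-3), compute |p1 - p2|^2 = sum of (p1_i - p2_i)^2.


p1 - p2 = (-9, 7, -1)
|p1 - p2|^2 = (-9)^2 + 7^2 + (-1)^2
= 81 + 49 + 1
= 131


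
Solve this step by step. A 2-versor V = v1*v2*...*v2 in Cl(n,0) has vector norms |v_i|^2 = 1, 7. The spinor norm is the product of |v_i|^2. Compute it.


Spinor norm N(V) = |v1|^2 * |v2|^2 * ... * |v2|^2
= 1 * 7
Running product: 1, 7
N(V) = 7


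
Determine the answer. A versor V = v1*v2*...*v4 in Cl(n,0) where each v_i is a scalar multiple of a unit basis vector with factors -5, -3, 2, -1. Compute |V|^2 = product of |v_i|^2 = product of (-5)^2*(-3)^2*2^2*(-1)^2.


Each vector v_i has |v_i|^2 = s_i^2
Squared scales: (-5)^2 = 25, (-3)^2 = 9, 2^2 = 4, (-1)^2 = 1
|V|^2 = 25 * 9 * 4 * 1
= 900


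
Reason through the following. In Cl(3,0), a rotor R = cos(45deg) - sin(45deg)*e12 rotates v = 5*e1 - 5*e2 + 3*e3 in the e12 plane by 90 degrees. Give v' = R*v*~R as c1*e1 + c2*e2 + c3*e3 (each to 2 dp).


Rotor R = cos(45deg) - sin(45deg)*e12
Rotation angle theta = 2 * 45 = 90 degrees in the e12 plane (e1 -> e2).
The component perpendicular to the plane (e3) is invariant: v'_3 = v3 = 3.00
cos(90deg) = 0.0000, sin(90deg) = 1.0000
v'_1 = v1*cos(theta) - v2*sin(theta) = 5*0.0000 - (-5)*1.0000 = 5.00
v'_2 = v1*sin(theta) + v2*cos(theta) = 5*1.0000 + (-5)*0.0000 = 5.00
v' = 5.00*e1 + 5.00*e2 + 3.00*e3


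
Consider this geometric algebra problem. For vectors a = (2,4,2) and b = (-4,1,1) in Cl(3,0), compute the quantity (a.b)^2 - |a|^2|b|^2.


a . b = 2*(-4) + 4*1 + 2*1
= -8 + 4 + 2 = -2
|a|^2 = 2^2 + 4^2 + 2^2 = 24
|b|^2 = (-4)^2 + 1^2 + 1^2 = 18
(a.b)^2 = (-2)^2 = 4
|a|^2 * |b|^2 = 24 * 18 = 432
Result = 4 - 432 = -428


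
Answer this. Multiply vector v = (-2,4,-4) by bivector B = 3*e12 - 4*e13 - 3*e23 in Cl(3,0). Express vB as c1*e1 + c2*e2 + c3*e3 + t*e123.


vB has grade-1 (vector) and grade-3 (trivector) parts: vB = (v _| B) + (v ^ B).
Vector part <vB>_1:
  e1: -v2*b12 - v3*b13 = -(4)*(3) - (-4)*(-4) = -28
  e2: v1*b12 - v3*b23 = (-2)*(3) - (-4)*(-3) = -18
  e3: v1*b13 + v2*b23 = (-2)*(-4) + (4)*(-3) = -4
Trivector part <vB>_3:
  e123: v1*b23 - v2*b13 + v3*b12 = (-2)*(-3) - (4)*(-4) + (-4)*(3) = 10
vB = -28*e1 - 18*e2 - 4*e3 + 10*e123


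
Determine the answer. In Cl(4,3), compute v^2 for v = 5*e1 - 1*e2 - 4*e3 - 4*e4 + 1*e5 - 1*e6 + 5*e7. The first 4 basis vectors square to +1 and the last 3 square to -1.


v^2 = sum of c_i^2 * e_i^2
Positive signature terms (e_i^2 = +1): 5^2 + (-1)^2 + (-4)^2 + (-4)^2 = 58
Negative signature terms (e_j^2 = -1): 1^2 + (-1)^2 + 5^2 = 27
v^2 = 58 - 27 = 31


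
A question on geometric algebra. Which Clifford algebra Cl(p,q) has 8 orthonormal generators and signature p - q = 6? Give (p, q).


We need p + q = 8 and p - q = 6.
Adding: 2p = 8 + 6 = 14, so p = 7.
Then q = 8 - 7 = 1.
(p, q) = (7, 1)


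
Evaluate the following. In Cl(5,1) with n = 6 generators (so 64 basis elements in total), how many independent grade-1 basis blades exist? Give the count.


Number of grade-k basis blades in Cl(p,q) with n = p + q is C(n, k).
n = 5 + 1 = 6
C(6, 1) = 6! / (1! * 5!)
= 720 / (1 * 120)
= 6


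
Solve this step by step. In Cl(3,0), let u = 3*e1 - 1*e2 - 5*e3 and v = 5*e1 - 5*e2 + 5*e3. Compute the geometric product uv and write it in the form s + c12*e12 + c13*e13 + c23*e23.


In Cl(3,0): e_i^2 = 1, e_ie_j = -e_je_i for i != j.
Scalar part = u . v = 3*5 + (-1)*(-5) + (-5)*5
= 15 + 5 + (-25) = -5
e12 coeff = 3*(-5) - (-1)*5 = -15 - (-5) = -10
e13 coeff = 3*5 - (-5)*5 = 15 - (-25) = 40
e23 coeff = (-1)*5 - (-5)*(-5) = -5 - 25 = -30
uv = -5 - 10*e12 + 40*e13 - 30*e23


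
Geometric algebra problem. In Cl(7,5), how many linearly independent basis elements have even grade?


Even subalgebra dimension = 2^(n-1)
n = 7 + 5 = 12
2^(12 - 1) = 2^11 = 2048
Verification: sum of C(12,k) for even k = 1 + 66 + 495 + 924 + 495 + 66 + 1 = 2048
Result = 2048


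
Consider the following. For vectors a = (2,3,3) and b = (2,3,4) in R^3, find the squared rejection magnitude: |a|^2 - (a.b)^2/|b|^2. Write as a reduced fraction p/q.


|a|^2 = 2^2 + 3^2 + 3^2 = 22
|b|^2 = 2^2 + 3^2 + 4^2 = 29
a . b = 2*2 + 3*3 + 3*4 = 25
(a.b)^2 = 25^2 = 625
|rej|^2 = 22 - 625/29
= (638 - 625)/29
= 13/29
In lowest terms: 13/29


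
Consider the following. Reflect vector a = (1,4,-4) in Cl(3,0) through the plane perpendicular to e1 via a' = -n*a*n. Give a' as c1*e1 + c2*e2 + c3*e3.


Reflection formula: a' = -n*a*n, with n = e1 (unit vector, n^2 = 1).
For reflection through hyperplane perp to e1:
The component along e1 flips sign, others stay.
a = (1, 4, -4)
a' = (-1, 4, -4)
a' = -1*e1 + 4*e2 - 4*e3


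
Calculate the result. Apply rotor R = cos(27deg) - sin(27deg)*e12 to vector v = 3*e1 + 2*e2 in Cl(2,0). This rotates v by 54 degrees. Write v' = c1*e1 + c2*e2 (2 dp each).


Rotor R = cos(27deg) - sin(27deg)*e12
Rotation angle theta = 2 * 27 = 54 degrees
v' = R*v*~R rotates v by theta.
cos(54deg) = 0.5878, sin(54deg) = 0.8090
v'_1 = 3*cos(54deg) - 2*sin(54deg)
= 3*0.5878 - 2*0.8090
= 0.15
v'_2 = 3*sin(54deg) + 2*cos(54deg)
= 3*0.8090 + 2*0.5878
= 3.60
v' = 0.15*e1 + 3.60*e2


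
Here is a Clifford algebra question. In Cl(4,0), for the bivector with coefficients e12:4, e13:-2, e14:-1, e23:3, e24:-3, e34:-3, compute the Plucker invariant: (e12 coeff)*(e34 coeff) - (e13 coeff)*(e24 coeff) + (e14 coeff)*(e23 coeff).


Plucker relation: af - be + cd
a*f = 4*(-3) = -12
b*e = (-2)*(-3) = 6
c*d = (-1)*3 = -3
af - be + cd = -12 - 6 + (-3)
= -21


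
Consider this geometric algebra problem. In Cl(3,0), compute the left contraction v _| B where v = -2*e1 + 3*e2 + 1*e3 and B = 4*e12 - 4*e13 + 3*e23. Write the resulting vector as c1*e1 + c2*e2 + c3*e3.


Left contraction v _| B = <vB>_1 (grade-1 part of the geometric product vB).
Using e1_|e12 = e2, e2_|e12 = -e1, e1_|e13 = e3, e3_|e13 = -e1, e2_|e23 = e3, e3_|e23 = -e2:
e1 coeff: -v2*b12 - v3*b13 = -(3)*(4) - (1)*(-4) = -8
e2 coeff: v1*b12 - v3*b23 = (-2)*(4) - (1)*(3) = -11
e3 coeff: v1*b13 + v2*b23 = (-2)*(-4) + (3)*(3) = 17
v _| B = -8*e1 - 11*e2 + 17*e3


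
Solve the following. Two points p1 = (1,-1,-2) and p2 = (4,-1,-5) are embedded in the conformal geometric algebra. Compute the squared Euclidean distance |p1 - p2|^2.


p1 - p2 = (-3, 0, 3)
|p1 - p2|^2 = (-3)^2 + 0^2 + 3^2
= 9 + 0 + 9
= 18


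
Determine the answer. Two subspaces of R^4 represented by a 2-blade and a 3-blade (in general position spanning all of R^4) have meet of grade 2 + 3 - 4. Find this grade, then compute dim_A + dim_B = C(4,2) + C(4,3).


Meet grade = grade(A) + grade(B) - n
= 2 + 3 - 4 = 1
C(4,2) = 6
C(4,3) = 4
dim_A + dim_B = 6 + 4 = 10


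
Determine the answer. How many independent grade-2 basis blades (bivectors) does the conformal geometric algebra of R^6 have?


The conformal model of R^6 uses Cl(7,1) with m = 6 + 2 = 8 generators.
Number of grade-2 blades = C(m, 2) = C(8, 2)
= 8*7/2 = 28
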